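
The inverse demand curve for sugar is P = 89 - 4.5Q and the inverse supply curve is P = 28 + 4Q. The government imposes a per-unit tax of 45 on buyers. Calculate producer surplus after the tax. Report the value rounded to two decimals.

7.09

Without the tax, 89 - 4.5Q = 28 + 4Q so Q* = 7.1765 and P* = 56.7059.
A tax on buyers shifts demand down by 45: (89 - 45) - 4.5Q = 28 + 4Q, so Q_t = 1.8824. Buyers pay P_b = 80.5294; sellers receive P_s = P_b - 45 = 35.5294.
Producer surplus is the triangle above supply below P_s: (1/2)(1.8824)(35.5294 - 28) = 7.0865.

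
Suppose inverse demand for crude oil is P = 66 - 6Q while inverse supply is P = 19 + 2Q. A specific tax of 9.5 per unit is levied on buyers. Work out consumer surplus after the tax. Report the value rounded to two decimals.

Without the tax, 66 - 6Q = 19 + 2Q so Q* = 5.875 and P* = 30.75.
With the tax, buyers' net willingness to pay falls by 9.5: (66 - 9.5) - 6Q = 19 + 2Q, so Q_t = 4.6875. Buyers pay P_b = 37.875; sellers receive P_s = P_b - 9.5 = 28.375.
CS = (1/2)(Q_t)(66 - P_b) = (1/2)(4.6875)(28.125) = 65.918.

65.92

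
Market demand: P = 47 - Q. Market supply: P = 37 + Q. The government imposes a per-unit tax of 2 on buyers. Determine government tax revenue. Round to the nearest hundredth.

8.00

Pre-tax equilibrium: 47 - Q = 37 + Q gives Q* = 5, P* = 42.
A tax on buyers shifts demand down by 2: (47 - 2) - Q = 37 + Q, so Q_t = 4. Buyers pay P_b = 43; sellers receive P_s = P_b - 2 = 41.
Revenue is the tax times quantity traded: 2 x 4 = 8.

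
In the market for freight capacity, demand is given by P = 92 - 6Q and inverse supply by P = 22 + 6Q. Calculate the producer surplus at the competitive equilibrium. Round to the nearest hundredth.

Setting demand equal to supply, 70 = 12Q, so Q* = 5.8333 and P* = 57.
Producer surplus is the triangle above supply below P*: (1/2)(5.8333)(57 - 22) = (1/2)(5.8333)(35) = 102.0833.

102.08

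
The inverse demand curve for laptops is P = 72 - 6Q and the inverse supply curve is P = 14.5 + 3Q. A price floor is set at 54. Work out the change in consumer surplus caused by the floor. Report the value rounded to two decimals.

Without the control, 72 - 6Q = 14.5 + 3Q so Q* = 6.3889 and P* = 33.6667.
At the floor price 54, quantity demanded is (72 - 54)/6 = 3; demand is the short side, so Q = 3 trades at P = 54.
CS goes from (1/2)(6.3889)(38.3333) = 122.4537 to 27 (computed as (72 - 54)(3) - (1/2)(6)(3)^2), a change of -95.4537.

-95.45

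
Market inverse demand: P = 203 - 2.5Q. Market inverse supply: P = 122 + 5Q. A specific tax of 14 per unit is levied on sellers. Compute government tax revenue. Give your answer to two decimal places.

Without the tax, 203 - 2.5Q = 122 + 5Q so Q* = 10.8 and P* = 176.
With the tax, sellers need 14 more per unit: 203 - 2.5Q = 122 + 5Q + 14, so Q_t = 8.9333. Buyers pay P_b = 180.6667; sellers receive P_s = P_b - 14 = 166.6667.
Tax revenue = t x Q_t = 14 x 8.9333 = 125.0667.

125.07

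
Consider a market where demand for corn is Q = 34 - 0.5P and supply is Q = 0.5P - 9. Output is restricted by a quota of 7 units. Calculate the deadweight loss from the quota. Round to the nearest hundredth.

Rewriting demand in inverse form: P = 68 - 2Q.
Rewriting supply in inverse form: P = 18 + 2Q.
Without the quota, 68 - 2Q = 18 + 2Q gives Q* = 12.5.
At Q = 7 the demand price is 68 - 2(7) = 54 and the supply price is 18 + 2(7) = 32.
DWL = (1/2)(gap between curves at 7) x (Q* - 7) = (1/2)(22)(5.5) = 60.5.

60.50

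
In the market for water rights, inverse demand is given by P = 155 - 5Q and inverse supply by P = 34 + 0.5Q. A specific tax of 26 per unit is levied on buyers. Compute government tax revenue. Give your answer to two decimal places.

449.09

Pre-tax equilibrium: 155 - 5Q = 34 + 0.5Q gives Q* = 22, P* = 45.
With the tax, buyers' net willingness to pay falls by 26: (155 - 26) - 5Q = 34 + 0.5Q, so Q_t = 17.2727. Buyers pay P_b = 68.6364; sellers receive P_s = P_b - 26 = 42.6364.
Revenue is the tax times quantity traded: 26 x 17.2727 = 449.0909.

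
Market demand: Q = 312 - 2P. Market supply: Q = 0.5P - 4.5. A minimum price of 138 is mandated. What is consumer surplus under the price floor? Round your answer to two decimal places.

324.00

Rewriting demand in inverse form: P = 156 - 0.5Q.
Rewriting supply in inverse form: P = 9 + 2Q.
Free-market equilibrium: 156 - 0.5Q = 9 + 2Q gives Q* = 58.8, P* = 126.6.
At the floor price 138, quantity demanded is (156 - 138)/0.5 = 36; demand is the short side, so Q = 36 trades at P = 138.
CS is the triangle under demand above 138: (1/2)(36)(156 - 138) = 324.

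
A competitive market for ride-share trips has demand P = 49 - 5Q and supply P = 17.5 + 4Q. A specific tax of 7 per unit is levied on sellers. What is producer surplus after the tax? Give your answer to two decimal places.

14.82

Without the tax, 49 - 5Q = 17.5 + 4Q so Q* = 3.5 and P* = 31.5.
A tax on sellers shifts supply up by 7: 49 - 5Q = 17.5 + 4Q + 7, so Q_t = 2.7222. Buyers pay P_b = 35.3889; sellers receive P_s = P_b - 7 = 28.3889.
PS = (1/2)(Q_t)(P_s - 17.5) = (1/2)(2.7222)(10.8889) = 14.821.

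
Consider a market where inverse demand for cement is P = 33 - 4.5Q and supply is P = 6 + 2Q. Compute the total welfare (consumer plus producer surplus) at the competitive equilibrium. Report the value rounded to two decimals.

56.08

Equilibrium: 33 - 4.5Q = 6 + 2Q, so Q* = 4.1538 and P* = 14.3077.
CS = (1/2)(4.1538)(18.6923) = 38.8225 and PS = (1/2)(4.1538)(8.3077) = 17.2544, so total surplus = 56.0769.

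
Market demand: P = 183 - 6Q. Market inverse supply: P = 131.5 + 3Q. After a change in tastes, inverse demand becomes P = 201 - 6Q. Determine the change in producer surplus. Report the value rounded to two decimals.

40.33

Initial equilibrium: Q_0 = 5.7222, P_0 = 148.6667; CS_0 = (1/2)(5.7222)(34.3333) = 98.2315, PS_0 = (1/2)(5.7222)(17.1667) = 49.1157.
New equilibrium: 201 - 6Q = 131.5 + 3Q gives Q_1 = 7.7222, P_1 = 154.6667; CS_1 = 178.8981, PS_1 = 89.4491.
Change in producer surplus = 89.4491 - 49.1157 = 40.3333.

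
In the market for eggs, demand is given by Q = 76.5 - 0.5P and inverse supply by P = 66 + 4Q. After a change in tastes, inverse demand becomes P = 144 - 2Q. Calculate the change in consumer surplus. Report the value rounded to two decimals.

-41.25

Rewriting demand in inverse form: P = 153 - 2Q.
Initial equilibrium: Q_0 = 14.5, P_0 = 124; CS_0 = (1/2)(14.5)(29) = 210.25, PS_0 = (1/2)(14.5)(58) = 420.5.
New equilibrium: 144 - 2Q = 66 + 4Q gives Q_1 = 13, P_1 = 118; CS_1 = 169, PS_1 = 338.
Change in consumer surplus = 169 - 210.25 = -41.25.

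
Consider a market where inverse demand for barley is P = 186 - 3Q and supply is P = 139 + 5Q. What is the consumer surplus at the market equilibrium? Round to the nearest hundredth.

Setting demand equal to supply, 47 = 8Q, so Q* = 5.875 and P* = 168.375.
Consumer surplus is the triangle under demand above P*: (1/2)(5.875)(186 - 168.375) = (1/2)(5.875)(17.625) = 51.7734.

51.77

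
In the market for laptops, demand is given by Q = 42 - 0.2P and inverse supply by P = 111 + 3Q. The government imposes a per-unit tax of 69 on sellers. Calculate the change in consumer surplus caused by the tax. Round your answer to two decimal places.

-347.70

Rewriting demand in inverse form: P = 210 - 5Q.
Pre-tax equilibrium: 210 - 5Q = 111 + 3Q gives Q* = 12.375, P* = 148.125.
With the tax, sellers need 69 more per unit: 210 - 5Q = 111 + 3Q + 69, so Q_t = 3.75. Buyers pay P_b = 191.25; sellers receive P_s = P_b - 69 = 122.25.
Consumers lose the trapezoid between P* and P_b out to Q_t plus the triangle from Q_t to Q*: change in CS = 35.1562 - 382.8516 = -347.6953.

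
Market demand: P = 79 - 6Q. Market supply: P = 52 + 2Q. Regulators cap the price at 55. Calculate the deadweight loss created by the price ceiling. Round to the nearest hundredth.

Without the control, 79 - 6Q = 52 + 2Q so Q* = 3.375 and P* = 58.75.
At P = 55, sellers supply (55 - 52)/2 = 1.5 while buyers want more, so the quantity traded is 1.5 at price 55.
The lost-trades triangle has base Q* - 1.5 = 1.875 and height equal to the gap between the curves at Q = 1.5, which is 70 - 55 = 15. DWL = (1/2)(1.875)(15) = 14.0625.

14.06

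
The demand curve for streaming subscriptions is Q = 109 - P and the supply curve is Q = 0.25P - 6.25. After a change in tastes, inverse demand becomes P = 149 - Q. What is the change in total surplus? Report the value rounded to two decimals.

832.00

Rewriting demand in inverse form: P = 109 - Q.
Rewriting supply in inverse form: P = 25 + 4Q.
Initial equilibrium: Q_0 = 16.8, P_0 = 92.2; CS_0 = (1/2)(16.8)(16.8) = 141.12, PS_0 = (1/2)(16.8)(67.2) = 564.48.
New equilibrium: 149 - Q = 25 + 4Q gives Q_1 = 24.8, P_1 = 124.2; CS_1 = 307.52, PS_1 = 1230.08.
Change in total surplus = (307.52 + 1230.08) - (141.12 + 564.48) = 832.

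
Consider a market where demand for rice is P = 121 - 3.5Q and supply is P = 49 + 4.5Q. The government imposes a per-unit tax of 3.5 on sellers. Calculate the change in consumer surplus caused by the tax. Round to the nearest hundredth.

Without the tax, 121 - 3.5Q = 49 + 4.5Q so Q* = 9 and P* = 89.5.
With the tax, sellers need 3.5 more per unit: 121 - 3.5Q = 49 + 4.5Q + 3.5, so Q_t = 8.5625. Buyers pay P_b = 91.0312; sellers receive P_s = P_b - 3.5 = 87.5312.
Consumers lose the trapezoid between P* and P_b out to Q_t plus the triangle from Q_t to Q*: change in CS = 128.3037 - 141.75 = -13.4463.

-13.45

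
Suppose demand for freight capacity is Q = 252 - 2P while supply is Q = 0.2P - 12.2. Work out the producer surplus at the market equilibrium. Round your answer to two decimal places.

Rewriting demand in inverse form: P = 126 - 0.5Q.
Rewriting supply in inverse form: P = 61 + 5Q.
Setting demand equal to supply, 65 = 5.5Q, so Q* = 11.8182 and P* = 120.0909.
The supply curve's price intercept is 61, so PS = (1/2)(Q*)(P* - 61) = (1/2)(11.8182)(59.0909) = 349.1736.

349.17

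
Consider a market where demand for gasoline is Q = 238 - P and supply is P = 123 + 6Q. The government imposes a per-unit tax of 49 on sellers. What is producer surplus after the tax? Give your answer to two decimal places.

Rewriting demand in inverse form: P = 238 - Q.
Pre-tax equilibrium: 238 - Q = 123 + 6Q gives Q* = 16.4286, P* = 221.5714.
A tax on sellers shifts supply up by 49: 238 - Q = 123 + 6Q + 49, so Q_t = 9.4286. Buyers pay P_b = 228.5714; sellers receive P_s = P_b - 49 = 179.5714.
PS = (1/2)(Q_t)(P_s - 123) = (1/2)(9.4286)(56.5714) = 266.6939.

266.69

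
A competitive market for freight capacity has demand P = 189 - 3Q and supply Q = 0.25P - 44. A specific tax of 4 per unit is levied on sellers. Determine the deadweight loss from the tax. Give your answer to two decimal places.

1.14

Rewriting supply in inverse form: P = 176 + 4Q.
Without the tax, 189 - 3Q = 176 + 4Q so Q* = 1.8571 and P* = 183.4286.
With the tax, sellers need 4 more per unit: 189 - 3Q = 176 + 4Q + 4, so Q_t = 1.2857. Buyers pay P_b = 185.1429; sellers receive P_s = P_b - 4 = 181.1429.
The welfare triangle lost has base Q* - Q_t = 0.5714 and height t = 4, so DWL = (1/2)(0.5714)(4) = 1.1429.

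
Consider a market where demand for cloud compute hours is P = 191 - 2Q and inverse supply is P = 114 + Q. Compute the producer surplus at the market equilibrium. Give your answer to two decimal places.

Equilibrium: 191 - 2Q = 114 + Q, so Q* = 25.6667 and P* = 139.6667.
PS is the area between P* and the supply curve from 0 to Q*: (1/2)(25.6667)(25.6667) = 329.3889.

329.39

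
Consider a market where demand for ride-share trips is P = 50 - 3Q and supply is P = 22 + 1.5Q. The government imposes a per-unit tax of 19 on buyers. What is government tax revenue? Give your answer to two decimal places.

38.00

Pre-tax equilibrium: 50 - 3Q = 22 + 1.5Q gives Q* = 6.2222, P* = 31.3333.
A tax on buyers shifts demand down by 19: (50 - 19) - 3Q = 22 + 1.5Q, so Q_t = 2. Buyers pay P_b = 44; sellers receive P_s = P_b - 19 = 25.
Tax revenue = t x Q_t = 19 x 2 = 38.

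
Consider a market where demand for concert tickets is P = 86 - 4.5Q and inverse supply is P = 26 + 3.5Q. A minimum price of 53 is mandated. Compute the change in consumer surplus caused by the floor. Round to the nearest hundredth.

Free-market equilibrium: 86 - 4.5Q = 26 + 3.5Q gives Q* = 7.5, P* = 52.25.
At P = 53, buyers demand (86 - 53)/4.5 = 7.3333 while sellers would supply more, so the quantity traded is 7.3333 at price 53.
CS goes from (1/2)(7.5)(33.75) = 126.5625 to 121 (computed as (86 - 53)(7.3333) - (1/2)(4.5)(7.3333)^2), a change of -5.5625.

-5.56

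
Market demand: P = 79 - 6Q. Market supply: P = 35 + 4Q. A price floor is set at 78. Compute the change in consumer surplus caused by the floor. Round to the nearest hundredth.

-58.00

Without the control, 79 - 6Q = 35 + 4Q so Q* = 4.4 and P* = 52.6.
At the floor price 78, quantity demanded is (79 - 78)/6 = 0.1667; demand is the short side, so Q = 0.1667 trades at P = 78.
CS goes from (1/2)(4.4)(26.4) = 58.08 to 0.0833 (computed as (79 - 78)(0.1667) - (1/2)(6)(0.1667)^2), a change of -57.9967.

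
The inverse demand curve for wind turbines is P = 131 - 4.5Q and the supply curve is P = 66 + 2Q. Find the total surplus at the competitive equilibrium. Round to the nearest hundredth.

Set 131 - 4.5Q = 66 + 2Q, which gives 65 = 6.5Q, so Q* = 10 and P* = 131 - 4.5(10) = 86.
Total surplus is the full triangle between the curves from 0 to Q*: (1/2)(10)(131 - 66) = 325.

325.00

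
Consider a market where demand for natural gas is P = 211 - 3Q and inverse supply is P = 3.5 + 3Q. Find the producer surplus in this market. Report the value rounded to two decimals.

1794.01

Equilibrium: 211 - 3Q = 3.5 + 3Q, so Q* = 34.5833 and P* = 107.25.
Producer surplus is the triangle above supply below P*: (1/2)(34.5833)(107.25 - 3.5) = (1/2)(34.5833)(103.75) = 1794.0104.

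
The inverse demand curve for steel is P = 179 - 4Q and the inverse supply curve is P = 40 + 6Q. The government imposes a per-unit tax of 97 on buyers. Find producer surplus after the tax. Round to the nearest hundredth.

Pre-tax equilibrium: 179 - 4Q = 40 + 6Q gives Q* = 13.9, P* = 123.4.
A tax on buyers shifts demand down by 97: (179 - 97) - 4Q = 40 + 6Q, so Q_t = 4.2. Buyers pay P_b = 162.2; sellers receive P_s = P_b - 97 = 65.2.
Producer surplus is the triangle above supply below P_s: (1/2)(4.2)(65.2 - 40) = 52.92.

52.92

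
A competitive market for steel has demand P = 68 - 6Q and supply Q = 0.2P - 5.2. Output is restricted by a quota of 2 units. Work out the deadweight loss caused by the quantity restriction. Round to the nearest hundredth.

18.18

Rewriting supply in inverse form: P = 26 + 5Q.
Without the quota, 68 - 6Q = 26 + 5Q gives Q* = 3.8182.
At Q = 2 the demand price is 68 - 6(2) = 56 and the supply price is 26 + 5(2) = 36.
Deadweight loss is the triangle between the curves from 2 to 3.8182: (1/2)(56 - 36)(3.8182 - 2) = 18.1818.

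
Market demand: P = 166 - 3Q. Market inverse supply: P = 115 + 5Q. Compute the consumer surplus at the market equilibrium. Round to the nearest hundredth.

60.96

Setting demand equal to supply, 51 = 8Q, so Q* = 6.375 and P* = 146.875.
CS is the area between the demand curve and P* from 0 to Q*: (1/2)(6.375)(19.125) = 60.9609.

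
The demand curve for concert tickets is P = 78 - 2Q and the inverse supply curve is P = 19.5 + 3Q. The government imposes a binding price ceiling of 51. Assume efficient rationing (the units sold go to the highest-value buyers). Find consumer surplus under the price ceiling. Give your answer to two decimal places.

Without the control, 78 - 2Q = 19.5 + 3Q so Q* = 11.7 and P* = 54.6.
At the ceiling price 51, quantity supplied is (51 - 19.5)/3 = 10.5; supply is the short side, so Q = 10.5 trades at P = 51.
The demand price at Q = 10.5 is 57. CS is the trapezoid between demand and 51 over [0, 10.5]: (1/2)[(78 - 51) + (57 - 51)](10.5) = 173.25.

173.25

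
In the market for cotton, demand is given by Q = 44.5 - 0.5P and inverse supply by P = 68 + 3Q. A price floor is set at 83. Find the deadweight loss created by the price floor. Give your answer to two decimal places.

Rewriting demand in inverse form: P = 89 - 2Q.
Free-market equilibrium: 89 - 2Q = 68 + 3Q gives Q* = 4.2, P* = 80.6.
At P = 83, buyers demand (89 - 83)/2 = 3 while sellers would supply more, so the quantity traded is 3 at price 83.
The lost-trades triangle has base Q* - 3 = 1.2 and height equal to the gap between the curves at Q = 3, which is 83 - 77 = 6. DWL = (1/2)(1.2)(6) = 3.6.

3.60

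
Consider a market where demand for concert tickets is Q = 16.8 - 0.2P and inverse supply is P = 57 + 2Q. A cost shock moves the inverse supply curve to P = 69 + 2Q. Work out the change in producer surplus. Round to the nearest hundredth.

Rewriting demand in inverse form: P = 84 - 5Q.
Initial equilibrium: Q_0 = 3.8571, P_0 = 64.7143; CS_0 = (1/2)(3.8571)(19.2857) = 37.1939, PS_0 = (1/2)(3.8571)(7.7143) = 14.8776.
New equilibrium: 84 - 5Q = 69 + 2Q gives Q_1 = 2.1429, P_1 = 73.2857; CS_1 = 11.4796, PS_1 = 4.5918.
Change in producer surplus = 4.5918 - 14.8776 = -10.2857.

-10.29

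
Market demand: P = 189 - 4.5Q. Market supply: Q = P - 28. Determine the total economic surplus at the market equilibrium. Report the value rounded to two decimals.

2356.45

Rewriting supply in inverse form: P = 28 + Q.
Equilibrium: 189 - 4.5Q = 28 + Q, so Q* = 29.2727 and P* = 57.2727.
Total surplus is the full triangle between the curves from 0 to Q*: (1/2)(29.2727)(189 - 28) = 2356.4545.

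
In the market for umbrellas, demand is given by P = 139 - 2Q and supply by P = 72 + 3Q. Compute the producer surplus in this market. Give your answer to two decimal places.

269.34

Equilibrium: 139 - 2Q = 72 + 3Q, so Q* = 13.4 and P* = 112.2.
Producer surplus is the triangle above supply below P*: (1/2)(13.4)(112.2 - 72) = (1/2)(13.4)(40.2) = 269.34.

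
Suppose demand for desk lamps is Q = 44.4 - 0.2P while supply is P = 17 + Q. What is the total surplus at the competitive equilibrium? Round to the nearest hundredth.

Rewriting demand in inverse form: P = 222 - 5Q.
Setting demand equal to supply, 205 = 6Q, so Q* = 34.1667 and P* = 51.1667.
CS = (1/2)(34.1667)(170.8333) = 2918.4028 and PS = (1/2)(34.1667)(34.1667) = 583.6806, so total surplus = 3502.0833.

3502.08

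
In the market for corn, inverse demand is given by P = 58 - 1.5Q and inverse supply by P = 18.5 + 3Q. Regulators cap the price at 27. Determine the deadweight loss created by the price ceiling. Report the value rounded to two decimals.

79.51

Free-market equilibrium: 58 - 1.5Q = 18.5 + 3Q gives Q* = 8.7778, P* = 44.8333.
At the ceiling price 27, quantity supplied is (27 - 18.5)/3 = 2.8333; supply is the short side, so Q = 2.8333 trades at P = 27.
The lost-trades triangle has base Q* - 2.8333 = 5.9444 and height equal to the gap between the curves at Q = 2.8333, which is 53.75 - 27 = 26.75. DWL = (1/2)(5.9444)(26.75) = 79.5069.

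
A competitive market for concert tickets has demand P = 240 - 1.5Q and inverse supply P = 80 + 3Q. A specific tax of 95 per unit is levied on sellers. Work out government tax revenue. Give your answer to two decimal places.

1372.22

Pre-tax equilibrium: 240 - 1.5Q = 80 + 3Q gives Q* = 35.5556, P* = 186.6667.
A tax on sellers shifts supply up by 95: 240 - 1.5Q = 80 + 3Q + 95, so Q_t = 14.4444. Buyers pay P_b = 218.3333; sellers receive P_s = P_b - 95 = 123.3333.
Tax revenue = t x Q_t = 95 x 14.4444 = 1372.2222.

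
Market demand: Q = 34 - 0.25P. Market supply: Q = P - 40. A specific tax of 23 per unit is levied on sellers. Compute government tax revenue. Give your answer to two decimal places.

Rewriting demand in inverse form: P = 136 - 4Q.
Rewriting supply in inverse form: P = 40 + Q.
Pre-tax equilibrium: 136 - 4Q = 40 + Q gives Q* = 19.2, P* = 59.2.
With the tax, sellers need 23 more per unit: 136 - 4Q = 40 + Q + 23, so Q_t = 14.6. Buyers pay P_b = 77.6; sellers receive P_s = P_b - 23 = 54.6.
Tax revenue = t x Q_t = 23 x 14.6 = 335.8.

335.80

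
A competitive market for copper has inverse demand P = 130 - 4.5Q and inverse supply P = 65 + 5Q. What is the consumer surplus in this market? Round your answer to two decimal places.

105.33

Set 130 - 4.5Q = 65 + 5Q, which gives 65 = 9.5Q, so Q* = 6.8421 and P* = 130 - 4.5(6.8421) = 99.2105.
Consumer surplus is the triangle under demand above P*: (1/2)(6.8421)(130 - 99.2105) = (1/2)(6.8421)(30.7895) = 105.3324.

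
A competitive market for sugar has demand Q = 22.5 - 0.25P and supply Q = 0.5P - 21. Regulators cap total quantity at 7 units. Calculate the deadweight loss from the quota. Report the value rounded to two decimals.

Rewriting demand in inverse form: P = 90 - 4Q.
Rewriting supply in inverse form: P = 42 + 2Q.
Unrestricted equilibrium: Q* = (90 - 42)/(4 + 2) = 8.
At Q = 7 the demand price is 90 - 4(7) = 62 and the supply price is 42 + 2(7) = 56.
Deadweight loss is the triangle between the curves from 7 to 8: (1/2)(62 - 56)(8 - 7) = 3.

3.00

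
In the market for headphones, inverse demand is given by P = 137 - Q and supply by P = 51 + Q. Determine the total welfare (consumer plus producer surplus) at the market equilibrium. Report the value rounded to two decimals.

Equilibrium: 137 - Q = 51 + Q, so Q* = 43 and P* = 94.
Total surplus is the full triangle between the curves from 0 to Q*: (1/2)(43)(137 - 51) = 1849.

1849.00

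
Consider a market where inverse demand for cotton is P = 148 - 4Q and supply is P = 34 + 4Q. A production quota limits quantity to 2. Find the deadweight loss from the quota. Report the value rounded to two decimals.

Unrestricted equilibrium: Q* = (148 - 34)/(4 + 4) = 14.25.
At Q = 2 the demand price is 148 - 4(2) = 140 and the supply price is 34 + 4(2) = 42.
Deadweight loss is the triangle between the curves from 2 to 14.25: (1/2)(140 - 42)(14.25 - 2) = 600.25.

600.25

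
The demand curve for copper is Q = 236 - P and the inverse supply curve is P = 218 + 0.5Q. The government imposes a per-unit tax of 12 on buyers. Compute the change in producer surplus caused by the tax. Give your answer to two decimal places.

-32.00

Rewriting demand in inverse form: P = 236 - Q.
Pre-tax equilibrium: 236 - Q = 218 + 0.5Q gives Q* = 12, P* = 224.
With the tax, buyers' net willingness to pay falls by 12: (236 - 12) - Q = 218 + 0.5Q, so Q_t = 4. Buyers pay P_b = 232; sellers receive P_s = P_b - 12 = 220.
PS falls from (1/2)(12)(6) = 36 to (1/2)(4)(2) = 4, a change of -32.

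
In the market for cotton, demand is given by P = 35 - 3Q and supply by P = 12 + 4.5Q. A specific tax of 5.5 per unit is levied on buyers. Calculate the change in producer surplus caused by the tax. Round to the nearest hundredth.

Pre-tax equilibrium: 35 - 3Q = 12 + 4.5Q gives Q* = 3.0667, P* = 25.8.
With the tax, buyers' net willingness to pay falls by 5.5: (35 - 5.5) - 3Q = 12 + 4.5Q, so Q_t = 2.3333. Buyers pay P_b = 28; sellers receive P_s = P_b - 5.5 = 22.5.
Producers lose the trapezoid between P_s and P* out to Q_t plus the triangle from Q_t to Q*: change in PS = 12.25 - 21.16 = -8.91.

-8.91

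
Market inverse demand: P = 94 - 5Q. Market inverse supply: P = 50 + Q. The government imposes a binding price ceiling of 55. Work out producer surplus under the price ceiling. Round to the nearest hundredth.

Without the control, 94 - 5Q = 50 + Q so Q* = 7.3333 and P* = 57.3333.
At the ceiling price 55, quantity supplied is (55 - 50)/1 = 5; supply is the short side, so Q = 5 trades at P = 55.
PS is the triangle above supply below 55: (1/2)(5)(55 - 50) = 12.5.

12.50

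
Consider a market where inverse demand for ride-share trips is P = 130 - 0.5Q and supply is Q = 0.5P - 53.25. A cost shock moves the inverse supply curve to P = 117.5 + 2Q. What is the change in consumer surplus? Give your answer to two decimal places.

Rewriting supply in inverse form: P = 106.5 + 2Q.
Initial equilibrium: Q_0 = 9.4, P_0 = 125.3; CS_0 = (1/2)(9.4)(4.7) = 22.09, PS_0 = (1/2)(9.4)(18.8) = 88.36.
New equilibrium: 130 - 0.5Q = 117.5 + 2Q gives Q_1 = 5, P_1 = 127.5; CS_1 = 6.25, PS_1 = 25.
Change in consumer surplus = 6.25 - 22.09 = -15.84.

-15.84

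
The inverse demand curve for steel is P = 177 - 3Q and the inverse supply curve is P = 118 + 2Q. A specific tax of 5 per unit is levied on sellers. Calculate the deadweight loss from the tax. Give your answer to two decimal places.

Pre-tax equilibrium: 177 - 3Q = 118 + 2Q gives Q* = 11.8, P* = 141.6.
A tax on sellers shifts supply up by 5: 177 - 3Q = 118 + 2Q + 5, so Q_t = 10.8. Buyers pay P_b = 144.6; sellers receive P_s = P_b - 5 = 139.6.
The welfare triangle lost has base Q* - Q_t = 1 and height t = 5, so DWL = (1/2)(1)(5) = 2.5.

2.50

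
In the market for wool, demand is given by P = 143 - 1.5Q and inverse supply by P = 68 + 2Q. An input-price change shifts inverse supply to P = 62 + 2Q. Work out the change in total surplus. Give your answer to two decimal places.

Initial equilibrium: Q_0 = 21.4286, P_0 = 110.8571; CS_0 = (1/2)(21.4286)(32.1429) = 344.3878, PS_0 = (1/2)(21.4286)(42.8571) = 459.1837.
New equilibrium: 143 - 1.5Q = 62 + 2Q gives Q_1 = 23.1429, P_1 = 108.2857; CS_1 = 401.6939, PS_1 = 535.5918.
Change in total surplus = (401.6939 + 535.5918) - (344.3878 + 459.1837) = 133.7143.

133.71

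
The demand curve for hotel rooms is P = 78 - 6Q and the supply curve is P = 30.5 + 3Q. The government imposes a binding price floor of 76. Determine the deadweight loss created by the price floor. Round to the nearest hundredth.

Free-market equilibrium: 78 - 6Q = 30.5 + 3Q gives Q* = 5.2778, P* = 46.3333.
At P = 76, buyers demand (78 - 76)/6 = 0.3333 while sellers would supply more, so the quantity traded is 0.3333 at price 76.
The lost-trades triangle has base Q* - 0.3333 = 4.9444 and height equal to the gap between the curves at Q = 0.3333, which is 76 - 31.5 = 44.5. DWL = (1/2)(4.9444)(44.5) = 110.0139.

110.01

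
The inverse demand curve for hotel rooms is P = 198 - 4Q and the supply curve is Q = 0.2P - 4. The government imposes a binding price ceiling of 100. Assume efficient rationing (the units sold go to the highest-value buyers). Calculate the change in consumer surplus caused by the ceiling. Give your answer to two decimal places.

273.68

Rewriting supply in inverse form: P = 20 + 5Q.
Without the control, 198 - 4Q = 20 + 5Q so Q* = 19.7778 and P* = 118.8889.
At P = 100, sellers supply (100 - 20)/5 = 16 while buyers want more, so the quantity traded is 16 at price 100.
CS goes from (1/2)(19.7778)(79.1111) = 782.321 to 1056 (computed as (198 - 100)(16) - (1/2)(4)(16)^2), a change of 273.679.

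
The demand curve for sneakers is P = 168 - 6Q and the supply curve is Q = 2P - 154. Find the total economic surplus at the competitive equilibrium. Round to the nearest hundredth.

637.00

Rewriting supply in inverse form: P = 77 + 0.5Q.
Equilibrium: 168 - 6Q = 77 + 0.5Q, so Q* = 14 and P* = 84.
CS = (1/2)(14)(84) = 588 and PS = (1/2)(14)(7) = 49, so total surplus = 637.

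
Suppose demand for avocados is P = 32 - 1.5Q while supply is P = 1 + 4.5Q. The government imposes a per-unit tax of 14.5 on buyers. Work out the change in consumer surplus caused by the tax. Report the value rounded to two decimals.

-14.35

Without the tax, 32 - 1.5Q = 1 + 4.5Q so Q* = 5.1667 and P* = 24.25.
With the tax, buyers' net willingness to pay falls by 14.5: (32 - 14.5) - 1.5Q = 1 + 4.5Q, so Q_t = 2.75. Buyers pay P_b = 27.875; sellers receive P_s = P_b - 14.5 = 13.375.
Consumers lose the trapezoid between P* and P_b out to Q_t plus the triangle from Q_t to Q*: change in CS = 5.6719 - 20.0208 = -14.349.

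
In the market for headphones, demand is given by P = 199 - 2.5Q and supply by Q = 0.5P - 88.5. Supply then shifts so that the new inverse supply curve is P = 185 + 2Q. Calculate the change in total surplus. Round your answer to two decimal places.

-32.00

Rewriting supply in inverse form: P = 177 + 2Q.
Initial equilibrium: Q_0 = 4.8889, P_0 = 186.7778; CS_0 = (1/2)(4.8889)(12.2222) = 29.8765, PS_0 = (1/2)(4.8889)(9.7778) = 23.9012.
New equilibrium: 199 - 2.5Q = 185 + 2Q gives Q_1 = 3.1111, P_1 = 191.2222; CS_1 = 12.0988, PS_1 = 9.679.
Change in total surplus = (12.0988 + 9.679) - (29.8765 + 23.9012) = -32.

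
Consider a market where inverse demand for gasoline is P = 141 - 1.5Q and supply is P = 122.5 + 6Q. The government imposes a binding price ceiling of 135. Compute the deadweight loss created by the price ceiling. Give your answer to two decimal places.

Without the control, 141 - 1.5Q = 122.5 + 6Q so Q* = 2.4667 and P* = 137.3.
At the ceiling price 135, quantity supplied is (135 - 122.5)/6 = 2.0833; supply is the short side, so Q = 2.0833 trades at P = 135.
At Q = 2.0833 the demand price is 137.875 and the supply price is 135. Deadweight loss is the triangle between the curves from 2.0833 to 2.4667: (1/2)(137.875 - 135)(2.4667 - 2.0833) = 0.551.

0.55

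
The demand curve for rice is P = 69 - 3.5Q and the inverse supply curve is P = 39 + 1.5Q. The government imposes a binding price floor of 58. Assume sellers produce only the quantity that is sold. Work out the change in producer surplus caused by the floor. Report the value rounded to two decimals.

25.31

Free-market equilibrium: 69 - 3.5Q = 39 + 1.5Q gives Q* = 6, P* = 48.
At P = 58, buyers demand (69 - 58)/3.5 = 3.1429 while sellers would supply more, so the quantity traded is 3.1429 at price 58.
PS goes from (1/2)(6)(9) = 27 to 52.3061 (computed as (58 - 39)(3.1429) - (1/2)(1.5)(3.1429)^2), a change of 25.3061.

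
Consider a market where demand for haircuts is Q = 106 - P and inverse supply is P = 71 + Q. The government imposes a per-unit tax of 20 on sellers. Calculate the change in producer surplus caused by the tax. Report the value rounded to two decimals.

Rewriting demand in inverse form: P = 106 - Q.
Without the tax, 106 - Q = 71 + Q so Q* = 17.5 and P* = 88.5.
A tax on sellers shifts supply up by 20: 106 - Q = 71 + Q + 20, so Q_t = 7.5. Buyers pay P_b = 98.5; sellers receive P_s = P_b - 20 = 78.5.
Producers lose the trapezoid between P_s and P* out to Q_t plus the triangle from Q_t to Q*: change in PS = 28.125 - 153.125 = -125.

-125.00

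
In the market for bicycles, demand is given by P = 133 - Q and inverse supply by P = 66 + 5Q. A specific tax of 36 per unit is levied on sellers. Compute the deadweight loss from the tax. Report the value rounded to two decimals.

Without the tax, 133 - Q = 66 + 5Q so Q* = 11.1667 and P* = 121.8333.
A tax on sellers shifts supply up by 36: 133 - Q = 66 + 5Q + 36, so Q_t = 5.1667. Buyers pay P_b = 127.8333; sellers receive P_s = P_b - 36 = 91.8333.
The welfare triangle lost has base Q* - Q_t = 6 and height t = 36, so DWL = (1/2)(6)(36) = 108.

108.00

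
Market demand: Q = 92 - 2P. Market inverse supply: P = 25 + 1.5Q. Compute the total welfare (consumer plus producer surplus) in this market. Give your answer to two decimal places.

110.25

Rewriting demand in inverse form: P = 46 - 0.5Q.
Set 46 - 0.5Q = 25 + 1.5Q, which gives 21 = 2Q, so Q* = 10.5 and P* = 46 - 0.5(10.5) = 40.75.
CS = (1/2)(10.5)(5.25) = 27.5625 and PS = (1/2)(10.5)(15.75) = 82.6875, so total surplus = 110.25.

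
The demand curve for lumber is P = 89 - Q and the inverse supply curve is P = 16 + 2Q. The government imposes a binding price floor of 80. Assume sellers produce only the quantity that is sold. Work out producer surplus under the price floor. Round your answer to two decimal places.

Without the control, 89 - Q = 16 + 2Q so Q* = 24.3333 and P* = 64.6667.
At the floor price 80, quantity demanded is (89 - 80)/1 = 9; demand is the short side, so Q = 9 trades at P = 80.
The supply price at Q = 9 is 34. PS is the trapezoid between 80 and supply over [0, 9]: (1/2)[(80 - 16) + (80 - 34)](9) = 495.

495.00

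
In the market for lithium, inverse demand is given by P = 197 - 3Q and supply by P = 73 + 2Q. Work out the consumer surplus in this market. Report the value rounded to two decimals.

Equilibrium: 197 - 3Q = 73 + 2Q, so Q* = 24.8 and P* = 122.6.
The demand choke price is 197, so CS = (1/2)(Q*)(197 - P*) = (1/2)(24.8)(74.4) = 922.56.

922.56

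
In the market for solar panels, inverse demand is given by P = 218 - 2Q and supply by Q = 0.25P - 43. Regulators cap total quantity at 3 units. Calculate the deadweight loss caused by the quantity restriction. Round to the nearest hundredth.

65.33

Rewriting supply in inverse form: P = 172 + 4Q.
Unrestricted equilibrium: Q* = (218 - 172)/(2 + 4) = 7.6667.
At Q = 3 the demand price is 218 - 2(3) = 212 and the supply price is 172 + 4(3) = 184.
Deadweight loss is the triangle between the curves from 3 to 7.6667: (1/2)(212 - 184)(7.6667 - 3) = 65.3333.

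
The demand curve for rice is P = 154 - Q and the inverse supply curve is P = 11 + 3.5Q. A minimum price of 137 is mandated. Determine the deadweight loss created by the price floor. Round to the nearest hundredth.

491.36

Free-market equilibrium: 154 - Q = 11 + 3.5Q gives Q* = 31.7778, P* = 122.2222.
At P = 137, buyers demand (154 - 137)/1 = 17 while sellers would supply more, so the quantity traded is 17 at price 137.
At Q = 17 the demand price is 137 and the supply price is 70.5. Deadweight loss is the triangle between the curves from 17 to 31.7778: (1/2)(137 - 70.5)(31.7778 - 17) = 491.3611.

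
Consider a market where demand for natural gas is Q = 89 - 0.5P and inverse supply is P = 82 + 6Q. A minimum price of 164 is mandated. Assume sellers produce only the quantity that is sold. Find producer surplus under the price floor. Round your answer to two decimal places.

427.00

Rewriting demand in inverse form: P = 178 - 2Q.
Free-market equilibrium: 178 - 2Q = 82 + 6Q gives Q* = 12, P* = 154.
At the floor price 164, quantity demanded is (178 - 164)/2 = 7; demand is the short side, so Q = 7 trades at P = 164.
The supply price at Q = 7 is 124. PS is the trapezoid between 164 and supply over [0, 7]: (1/2)[(164 - 82) + (164 - 124)](7) = 427.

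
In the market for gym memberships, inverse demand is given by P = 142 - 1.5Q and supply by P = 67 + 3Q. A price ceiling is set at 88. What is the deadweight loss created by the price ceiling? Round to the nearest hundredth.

210.25

Free-market equilibrium: 142 - 1.5Q = 67 + 3Q gives Q* = 16.6667, P* = 117.
At the ceiling price 88, quantity supplied is (88 - 67)/3 = 7; supply is the short side, so Q = 7 trades at P = 88.
At Q = 7 the demand price is 131.5 and the supply price is 88. Deadweight loss is the triangle between the curves from 7 to 16.6667: (1/2)(131.5 - 88)(16.6667 - 7) = 210.25.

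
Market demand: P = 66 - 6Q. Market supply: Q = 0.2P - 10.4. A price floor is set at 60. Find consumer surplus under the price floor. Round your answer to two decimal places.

Rewriting supply in inverse form: P = 52 + 5Q.
Without the control, 66 - 6Q = 52 + 5Q so Q* = 1.2727 and P* = 58.3636.
At P = 60, buyers demand (66 - 60)/6 = 1 while sellers would supply more, so the quantity traded is 1 at price 60.
CS is the triangle under demand above 60: (1/2)(1)(66 - 60) = 3.

3.00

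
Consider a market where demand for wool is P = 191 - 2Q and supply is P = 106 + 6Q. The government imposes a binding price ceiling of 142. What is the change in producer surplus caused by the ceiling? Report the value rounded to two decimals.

Free-market equilibrium: 191 - 2Q = 106 + 6Q gives Q* = 10.625, P* = 169.75.
At the ceiling price 142, quantity supplied is (142 - 106)/6 = 6; supply is the short side, so Q = 6 trades at P = 142.
PS goes from (1/2)(10.625)(63.75) = 338.6719 to 108 (computed as (142 - 106)(6) - (1/2)(6)(6)^2), a change of -230.6719.

-230.67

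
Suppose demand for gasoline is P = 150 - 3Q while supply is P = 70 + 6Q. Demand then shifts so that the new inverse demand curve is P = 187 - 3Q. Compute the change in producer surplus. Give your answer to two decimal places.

Initial equilibrium: Q_0 = 8.8889, P_0 = 123.3333; CS_0 = (1/2)(8.8889)(26.6667) = 118.5185, PS_0 = (1/2)(8.8889)(53.3333) = 237.037.
New equilibrium: 187 - 3Q = 70 + 6Q gives Q_1 = 13, P_1 = 148; CS_1 = 253.5, PS_1 = 507.
Change in producer surplus = 507 - 237.037 = 269.963.

269.96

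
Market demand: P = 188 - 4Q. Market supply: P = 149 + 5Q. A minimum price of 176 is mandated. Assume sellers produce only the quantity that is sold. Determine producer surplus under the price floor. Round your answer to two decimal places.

58.50

Without the control, 188 - 4Q = 149 + 5Q so Q* = 4.3333 and P* = 170.6667.
At P = 176, buyers demand (188 - 176)/4 = 3 while sellers would supply more, so the quantity traded is 3 at price 176.
The supply price at Q = 3 is 164. PS is the trapezoid between 176 and supply over [0, 3]: (1/2)[(176 - 149) + (176 - 164)](3) = 58.5.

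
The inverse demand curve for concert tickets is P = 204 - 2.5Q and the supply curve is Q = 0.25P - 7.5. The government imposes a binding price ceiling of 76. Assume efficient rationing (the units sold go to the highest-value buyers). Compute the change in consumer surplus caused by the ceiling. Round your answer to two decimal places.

Rewriting supply in inverse form: P = 30 + 4Q.
Free-market equilibrium: 204 - 2.5Q = 30 + 4Q gives Q* = 26.7692, P* = 137.0769.
At the ceiling price 76, quantity supplied is (76 - 30)/4 = 11.5; supply is the short side, so Q = 11.5 trades at P = 76.
CS goes from (1/2)(26.7692)(66.9231) = 895.7396 to 1306.6875 (computed as (204 - 76)(11.5) - (1/2)(2.5)(11.5)^2), a change of 410.9479.

410.95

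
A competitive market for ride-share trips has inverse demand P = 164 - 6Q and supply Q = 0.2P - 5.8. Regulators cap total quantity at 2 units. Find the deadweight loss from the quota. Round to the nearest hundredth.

580.41

Rewriting supply in inverse form: P = 29 + 5Q.
Unrestricted equilibrium: Q* = (164 - 29)/(6 + 5) = 12.2727.
At Q = 2 the demand price is 164 - 6(2) = 152 and the supply price is 29 + 5(2) = 39.
Deadweight loss is the triangle between the curves from 2 to 12.2727: (1/2)(152 - 39)(12.2727 - 2) = 580.4091.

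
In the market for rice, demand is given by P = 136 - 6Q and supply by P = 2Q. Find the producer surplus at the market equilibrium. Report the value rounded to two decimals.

289.00

Equilibrium: 136 - 6Q = 2Q, so Q* = 17 and P* = 34.
The supply curve's price intercept is 0, so PS = (1/2)(Q*)(P* - 0) = (1/2)(17)(34) = 289.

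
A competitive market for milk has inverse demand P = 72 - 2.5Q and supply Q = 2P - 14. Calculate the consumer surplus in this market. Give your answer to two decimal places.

Rewriting supply in inverse form: P = 7 + 0.5Q.
Setting demand equal to supply, 65 = 3Q, so Q* = 21.6667 and P* = 17.8333.
The demand choke price is 72, so CS = (1/2)(Q*)(72 - P*) = (1/2)(21.6667)(54.1667) = 586.8056.

586.81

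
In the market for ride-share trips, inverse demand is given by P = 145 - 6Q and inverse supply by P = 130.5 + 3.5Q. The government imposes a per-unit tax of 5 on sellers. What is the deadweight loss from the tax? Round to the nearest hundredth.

Pre-tax equilibrium: 145 - 6Q = 130.5 + 3.5Q gives Q* = 1.5263, P* = 135.8421.
A tax on sellers shifts supply up by 5: 145 - 6Q = 130.5 + 3.5Q + 5, so Q_t = 1. Buyers pay P_b = 139; sellers receive P_s = P_b - 5 = 134.
Deadweight loss is the triangle between the curves from Q_t to Q*: (1/2)(1.5263 - 1)(5) = 1.3158.

1.32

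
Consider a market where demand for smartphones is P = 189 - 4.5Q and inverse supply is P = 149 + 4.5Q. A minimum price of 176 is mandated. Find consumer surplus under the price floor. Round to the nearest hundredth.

Without the control, 189 - 4.5Q = 149 + 4.5Q so Q* = 4.4444 and P* = 169.
At the floor price 176, quantity demanded is (189 - 176)/4.5 = 2.8889; demand is the short side, so Q = 2.8889 trades at P = 176.
CS is the triangle under demand above 176: (1/2)(2.8889)(189 - 176) = 18.7778.

18.78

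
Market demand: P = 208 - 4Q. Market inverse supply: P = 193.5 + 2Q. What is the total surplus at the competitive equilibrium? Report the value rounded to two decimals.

17.52

Set 208 - 4Q = 193.5 + 2Q, which gives 14.5 = 6Q, so Q* = 2.4167 and P* = 208 - 4(2.4167) = 198.3333.
CS = (1/2)(2.4167)(9.6667) = 11.6806 and PS = (1/2)(2.4167)(4.8333) = 5.8403, so total surplus = 17.5208.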